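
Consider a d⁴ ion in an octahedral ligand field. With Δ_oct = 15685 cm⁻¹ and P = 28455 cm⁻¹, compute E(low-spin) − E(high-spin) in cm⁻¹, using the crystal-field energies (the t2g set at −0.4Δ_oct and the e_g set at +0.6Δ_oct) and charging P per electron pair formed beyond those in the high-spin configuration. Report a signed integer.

12770

High-spin: t2g^3 e_g^1, CFSE = -0.6Δ_oct = -9411 cm⁻¹.
Low-spin: t2g^4 e_g^0, orbital CFSE = -1.6Δ_oct = -25096 cm⁻¹; plus 1 excess pair × P = +28455 cm⁻¹; total 3359 cm⁻¹.
Thus E(LS) − E(HS) = 12770 cm⁻¹.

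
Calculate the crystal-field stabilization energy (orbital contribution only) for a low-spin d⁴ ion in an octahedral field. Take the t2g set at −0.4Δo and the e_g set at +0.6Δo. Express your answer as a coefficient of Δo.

-1.6 Δo

Configuration: t2g^4 e_g^0.
CFSE = 4(-0.4Δo) + 0(0.6Δo) = -1.6Δo + 0.0Δo = -1.6Δo.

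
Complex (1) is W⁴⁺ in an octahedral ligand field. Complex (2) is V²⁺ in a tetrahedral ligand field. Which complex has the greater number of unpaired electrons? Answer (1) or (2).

(2)

(1): W⁴⁺: group 6, so d-count = 6 − 4 = 2; t2g^2 e_g^0 → 2 unpaired.
(2): Group 5 minus oxidation state +2 gives a d³ configuration for V²⁺; Tetrahedral splitting is small, so the complex is high-spin; e^2 t2^1 → 3 unpaired.
So (2) has more unpaired electrons.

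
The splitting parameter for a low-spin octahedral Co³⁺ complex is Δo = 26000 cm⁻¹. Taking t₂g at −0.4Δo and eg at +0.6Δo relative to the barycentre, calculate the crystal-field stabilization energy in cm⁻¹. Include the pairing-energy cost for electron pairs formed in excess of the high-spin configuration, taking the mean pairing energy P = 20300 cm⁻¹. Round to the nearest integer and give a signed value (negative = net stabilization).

-21800

Co³⁺: group 9, so d-count = 9 − 3 = 6.
The d⁶ electrons fill as t₂g⁶ eg⁰.
The orbital stabilization is -2.4Δo = -2.4 × 26000 = -62400 cm⁻¹.
Pairing penalty: 3 pairs vs 1 in the high-spin reference → 2 extra × P = 40600 cm⁻¹.
Overall CFSE = -62400 + 40600 = -21800 cm⁻¹.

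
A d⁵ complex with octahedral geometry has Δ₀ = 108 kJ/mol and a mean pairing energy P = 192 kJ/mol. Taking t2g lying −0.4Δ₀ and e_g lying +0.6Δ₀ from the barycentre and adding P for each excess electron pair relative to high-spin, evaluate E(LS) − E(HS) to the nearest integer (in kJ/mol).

168

In the high-spin limit (t2g^3 e_g^2) the orbital term is 0.0Δ₀ = 0 kJ/mol, with no excess pairing.
Low-spin: t2g^5 e_g^0, orbital CFSE = -2.0Δ₀ = -216 kJ/mol; plus 2 excess pairs × P = +384 kJ/mol; total 168 kJ/mol.
The difference is 168 − (0) = 168 kJ/mol, so high-spin lies lower.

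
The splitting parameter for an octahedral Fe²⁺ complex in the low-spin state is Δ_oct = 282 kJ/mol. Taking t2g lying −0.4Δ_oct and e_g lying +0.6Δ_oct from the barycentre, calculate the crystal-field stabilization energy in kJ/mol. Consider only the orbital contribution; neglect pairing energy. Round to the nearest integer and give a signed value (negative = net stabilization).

-677

Fe sits in group 8; removing 2 electrons leaves Fe²⁺ with 8 − 2 = 6 d electrons.
The d⁶ electrons fill as t2g^6 e_g^0.
The orbital stabilization is -2.4Δ_oct = -2.4 × 282 = -677 kJ/mol.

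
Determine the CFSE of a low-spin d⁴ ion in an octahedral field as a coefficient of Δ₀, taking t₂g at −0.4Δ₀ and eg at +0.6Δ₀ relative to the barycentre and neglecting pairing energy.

Configuration: t₂g⁴ eg⁰.
CFSE = 4(-0.4Δ₀) + 0(0.6Δ₀) = -1.6Δ₀ + 0.0Δ₀ = -1.6Δ₀.

-1.6 Δ₀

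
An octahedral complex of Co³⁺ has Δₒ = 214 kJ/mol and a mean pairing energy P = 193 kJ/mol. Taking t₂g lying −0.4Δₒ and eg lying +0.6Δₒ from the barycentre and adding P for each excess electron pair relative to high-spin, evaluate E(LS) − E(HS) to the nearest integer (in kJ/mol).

Co is in group 9, so Co³⁺ is d⁶ (9 − 3 = 6).
In the high-spin limit (t₂g⁴ eg²) the orbital term is -0.4Δₒ = -86 kJ/mol, with no excess pairing.
Low-spin: t₂g⁶ eg⁰, orbital CFSE = -2.4Δₒ = -514 kJ/mol; plus 2 excess pairs × P = +386 kJ/mol; total -128 kJ/mol.
E(LS) − E(HS) = -128 − (-86) = -42 kJ/mol.

-42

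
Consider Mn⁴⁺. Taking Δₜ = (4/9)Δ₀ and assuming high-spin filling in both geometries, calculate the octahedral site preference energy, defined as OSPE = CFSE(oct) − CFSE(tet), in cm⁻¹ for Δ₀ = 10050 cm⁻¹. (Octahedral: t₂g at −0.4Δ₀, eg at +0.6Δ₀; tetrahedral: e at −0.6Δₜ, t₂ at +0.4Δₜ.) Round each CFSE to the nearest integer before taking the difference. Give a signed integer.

-8487

Group 7 minus oxidation state +4 gives a d³ configuration for Mn⁴⁺.
In an octahedral site d³ (HS) is t2g^3 e_g^0, giving CFSE(oct) = -1.2Δ₀ = -12060 cm⁻¹.
Tetrahedral e^2 t2^1 gives -0.8Δₜ = -0.8 × (4/9) × 10050 = -3573 cm⁻¹.
OSPE = -12060 − (-3573) = -8487 cm⁻¹.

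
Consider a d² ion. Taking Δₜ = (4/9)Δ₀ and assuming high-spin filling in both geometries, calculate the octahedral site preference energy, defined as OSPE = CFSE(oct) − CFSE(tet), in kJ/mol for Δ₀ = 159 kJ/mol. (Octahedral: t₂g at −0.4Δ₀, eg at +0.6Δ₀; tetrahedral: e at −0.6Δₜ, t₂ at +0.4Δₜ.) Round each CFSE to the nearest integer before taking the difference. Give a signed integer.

-42

In an octahedral site d² (HS) is t2g^2 e_g^0, giving CFSE(oct) = -0.8Δ₀ = -127 kJ/mol.
Tetrahedral: e^2 t2^0, CFSE = 2(−0.6) + 0(+0.4) = -1.2Δₜ = -1.2 × (4/9) × 159 = -85 kJ/mol.
OSPE = CFSE(oct) − CFSE(tet) = -127 − (-85) = -42 kJ/mol.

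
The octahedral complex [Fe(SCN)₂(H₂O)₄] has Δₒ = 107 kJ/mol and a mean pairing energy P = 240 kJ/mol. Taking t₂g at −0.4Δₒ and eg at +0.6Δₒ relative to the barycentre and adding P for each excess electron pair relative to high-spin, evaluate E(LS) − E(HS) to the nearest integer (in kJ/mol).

Ligand charges: 2×(-1) from SCN⁻ and 4×(+0) from H₂O sum to -2; with overall charge +0, Fe is +2.
Fe sits in group 8; removing 2 electrons leaves Fe²⁺ with 8 − 2 = 6 d electrons.
High-spin d⁶ fills as t₂g⁴ eg² with CFSE 4(−0.4) + 2(+0.6) = -0.4Δₒ = -43 kJ/mol.
Low-spin: t₂g⁶ eg⁰, orbital CFSE = -2.4Δₒ = -257 kJ/mol; plus 2 excess pairs × P = +480 kJ/mol; total 223 kJ/mol.
Thus E(LS) − E(HS) = 266 kJ/mol.

266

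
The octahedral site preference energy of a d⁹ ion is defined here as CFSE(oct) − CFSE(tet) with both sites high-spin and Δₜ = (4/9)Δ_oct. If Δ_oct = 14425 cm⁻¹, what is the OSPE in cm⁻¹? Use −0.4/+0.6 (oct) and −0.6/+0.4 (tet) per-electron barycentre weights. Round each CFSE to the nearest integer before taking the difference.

Octahedral high-spin t2g^6 e_g^3: CFSE = -0.6 × 14425 = -8655 cm⁻¹.
Tetrahedral: e^4 t2^5, CFSE = 4(−0.6) + 5(+0.4) = -0.4Δₜ = -0.4 × (4/9) × 14425 = -2564 cm⁻¹.
OSPE = CFSE(oct) − CFSE(tet) = -8655 − (-2564) = -6091 cm⁻¹.

-6091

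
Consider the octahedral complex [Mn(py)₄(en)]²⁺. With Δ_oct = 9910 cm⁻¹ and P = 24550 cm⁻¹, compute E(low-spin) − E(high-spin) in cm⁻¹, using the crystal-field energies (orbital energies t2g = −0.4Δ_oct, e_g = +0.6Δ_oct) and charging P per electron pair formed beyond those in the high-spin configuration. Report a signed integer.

Ligand charges: 4×(+0) from py and 1×(+0) from en sum to +0; with overall charge +2, Mn is +2.
Mn²⁺: group 7, so d-count = 7 − 2 = 5.
High-spin: t2g^3 e_g^2, CFSE = 0.0Δ_oct = 0 cm⁻¹.
For low-spin the configuration is t2g^5 e_g^0: orbital energy -2.0 × 9910 = -19820 cm⁻¹, and 2 additional pairs relative to high-spin add 49100 cm⁻¹, giving 29280 cm⁻¹.
Thus E(LS) − E(HS) = 29280 cm⁻¹.

29280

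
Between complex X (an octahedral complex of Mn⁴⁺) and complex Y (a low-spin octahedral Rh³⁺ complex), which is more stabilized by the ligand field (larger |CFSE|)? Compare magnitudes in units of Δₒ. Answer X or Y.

X: Mn⁴⁺: group 7, so d-count = 7 − 4 = 3; t₂g³ eg⁰, CFSE = -1.2Δₒ.
Y: Rh³⁺: group 9, so d-count = 9 − 3 = 6; t₂g⁶ eg⁰, CFSE = -2.4Δₒ.
So Y has the larger |CFSE|.

Y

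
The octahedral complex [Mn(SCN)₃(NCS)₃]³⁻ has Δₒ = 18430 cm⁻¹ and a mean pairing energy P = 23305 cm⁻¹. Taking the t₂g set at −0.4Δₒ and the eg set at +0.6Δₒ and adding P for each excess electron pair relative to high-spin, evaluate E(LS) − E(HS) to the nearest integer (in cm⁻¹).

Ligand charges: 3×(-1) from SCN⁻ and 3×(-1) from NCS⁻ sum to -6; with overall charge -3, Mn is +3.
Mn is in group 7, so Mn³⁺ is d⁴ (7 − 3 = 4).
In the high-spin limit (t₂g³ eg¹) the orbital term is -0.6Δₒ = -11058 cm⁻¹, with no excess pairing.
Low-spin t₂g⁴ eg⁰ gives -1.6Δₒ = -29488 cm⁻¹, but forming 1 extra pair costs 1P = 23305 cm⁻¹, so E(LS) = -29488 + 23305 = -6183 cm⁻¹.
E(LS) − E(HS) = -6183 − (-11058) = 4875 cm⁻¹.

4875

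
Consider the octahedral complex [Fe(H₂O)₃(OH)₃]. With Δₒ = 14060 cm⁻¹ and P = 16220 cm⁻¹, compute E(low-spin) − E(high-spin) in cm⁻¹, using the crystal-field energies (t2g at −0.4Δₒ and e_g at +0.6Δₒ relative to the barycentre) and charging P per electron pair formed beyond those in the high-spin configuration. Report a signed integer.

4320

Ligand charges: 3×(+0) from H₂O and 3×(-1) from OH⁻ sum to -3; with overall charge +0, Fe is +3.
Fe sits in group 8; removing 3 electrons leaves Fe³⁺ with 8 − 3 = 5 d electrons.
High-spin: t2g^3 e_g^2, CFSE = 0.0Δₒ = 0 cm⁻¹.
For low-spin the configuration is t2g^5 e_g^0: orbital energy -2.0 × 14060 = -28120 cm⁻¹, and 2 additional pairs relative to high-spin add 32440 cm⁻¹, giving 4320 cm⁻¹.
Thus E(LS) − E(HS) = 4320 cm⁻¹.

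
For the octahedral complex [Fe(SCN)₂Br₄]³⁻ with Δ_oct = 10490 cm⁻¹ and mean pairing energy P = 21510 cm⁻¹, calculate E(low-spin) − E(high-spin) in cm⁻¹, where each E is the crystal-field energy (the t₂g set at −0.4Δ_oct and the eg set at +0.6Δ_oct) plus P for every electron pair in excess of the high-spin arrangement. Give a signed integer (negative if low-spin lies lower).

Ligand charges: 2×(-1) from SCN⁻ and 4×(-1) from Br⁻ sum to -6; with overall charge -3, Fe is +3.
Group 8 minus oxidation state +3 gives a d⁵ configuration for Fe³⁺.
In the high-spin limit (t₂g³ eg²) the orbital term is 0.0Δ_oct = 0 cm⁻¹, with no excess pairing.
Low-spin: t₂g⁵ eg⁰, orbital CFSE = -2.0Δ_oct = -20980 cm⁻¹; plus 2 excess pairs × P = +43020 cm⁻¹; total 22040 cm⁻¹.
Thus E(LS) − E(HS) = 22040 cm⁻¹.

22040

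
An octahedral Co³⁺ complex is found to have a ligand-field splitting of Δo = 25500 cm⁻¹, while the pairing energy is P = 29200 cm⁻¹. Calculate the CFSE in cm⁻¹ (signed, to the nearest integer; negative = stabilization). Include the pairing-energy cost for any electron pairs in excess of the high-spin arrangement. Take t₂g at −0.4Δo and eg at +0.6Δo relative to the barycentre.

-10200

Co³⁺: group 9, so d-count = 9 − 3 = 6.
Here Δo < P (25500 < 29200), so the high-spin state is favoured.
Filling d⁶ accordingly: t₂g⁴ eg².
Orbital CFSE = -0.4Δo = -0.4 × 25500 = -10200 cm⁻¹.
High-spin has no excess pairs, so no pairing correction applies.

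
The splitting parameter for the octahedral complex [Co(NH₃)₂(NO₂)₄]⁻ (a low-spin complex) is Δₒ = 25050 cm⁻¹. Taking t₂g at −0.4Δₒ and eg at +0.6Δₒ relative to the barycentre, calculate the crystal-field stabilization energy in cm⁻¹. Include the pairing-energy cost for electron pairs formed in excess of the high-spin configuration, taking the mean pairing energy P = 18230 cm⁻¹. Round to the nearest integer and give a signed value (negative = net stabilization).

-23660

Ligand charges: 2×(+0) from NH₃ and 4×(-1) from NO₂⁻ sum to -4; with overall charge -1, Co is +3.
Co³⁺: group 9, so d-count = 9 − 3 = 6.
Configuration: t₂g⁶ eg⁰.
Orbital CFSE = 6(-0.4) + 0(0.6) = -2.4Δₒ = -2.4 × 25050 = -60120 cm⁻¹.
Pairing penalty: 3 pairs vs 1 in the high-spin reference → 2 extra × P = 36460 cm⁻¹.
Combining: -60120 + 36460 = -23660 cm⁻¹.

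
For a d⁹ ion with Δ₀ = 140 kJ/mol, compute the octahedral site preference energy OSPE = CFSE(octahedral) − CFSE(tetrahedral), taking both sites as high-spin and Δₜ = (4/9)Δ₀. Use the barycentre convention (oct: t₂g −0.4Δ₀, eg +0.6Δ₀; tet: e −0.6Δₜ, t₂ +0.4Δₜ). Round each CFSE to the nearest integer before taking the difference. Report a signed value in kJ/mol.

-59

Octahedral high-spin t2g^6 e_g^3: CFSE = -0.6 × 140 = -84 kJ/mol.
Tetrahedral e^4 t2^5 gives -0.4Δₜ = -0.4 × (4/9) × 140 = -25 kJ/mol.
OSPE = -84 − (-25) = -59 kJ/mol.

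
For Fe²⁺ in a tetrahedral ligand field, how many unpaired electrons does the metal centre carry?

Fe is in group 8, so Fe²⁺ is d⁶ (8 − 2 = 6).
With tetrahedral geometry the complex is necessarily high-spin.
Configuration: e³ t₂³, giving 4 unpaired electrons.

4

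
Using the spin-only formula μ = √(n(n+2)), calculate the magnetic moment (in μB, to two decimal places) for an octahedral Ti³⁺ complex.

1.73 μB

Ti sits in group 4; removing 3 electrons leaves Ti³⁺ with 4 − 3 = 1 d electrons.
For octahedral d¹ the high- and low-spin configurations coincide.
Configuration: t2g^1 e_g^0 → 1 unpaired electron.
μ(spin-only) = √[1(1+2)] = √3 ≈ 1.73 μB.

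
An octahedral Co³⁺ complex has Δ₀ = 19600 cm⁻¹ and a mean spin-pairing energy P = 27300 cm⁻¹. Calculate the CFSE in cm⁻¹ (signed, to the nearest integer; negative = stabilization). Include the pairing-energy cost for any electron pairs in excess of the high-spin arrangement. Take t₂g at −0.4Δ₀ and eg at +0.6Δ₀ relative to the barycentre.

Group 9 minus oxidation state +3 gives a d⁶ configuration for Co³⁺.
With Δ₀ < P the complex is high-spin.
Configuration: t₂g⁴ eg².
Orbital CFSE = -0.4Δ₀ = -0.4 × 19600 = -7840 cm⁻¹.
High-spin has no excess pairs, so no pairing correction applies.

-7840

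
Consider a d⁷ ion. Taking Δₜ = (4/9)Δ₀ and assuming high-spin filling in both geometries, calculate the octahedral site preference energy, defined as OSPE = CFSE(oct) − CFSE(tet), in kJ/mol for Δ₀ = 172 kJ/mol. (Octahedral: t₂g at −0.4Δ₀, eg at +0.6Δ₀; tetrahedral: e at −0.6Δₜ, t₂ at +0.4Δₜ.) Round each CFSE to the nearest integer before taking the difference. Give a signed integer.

-46

Octahedral (high-spin): t2g^5 e_g^2, CFSE = 5(−0.4) + 2(+0.6) = -0.8Δ₀ = -0.8 × 172 = -138 kJ/mol.
Tetrahedral e^4 t2^3 gives -1.2Δₜ = -1.2 × (4/9) × 172 = -92 kJ/mol.
OSPE = CFSE(oct) − CFSE(tet) = -138 − (-92) = -46 kJ/mol.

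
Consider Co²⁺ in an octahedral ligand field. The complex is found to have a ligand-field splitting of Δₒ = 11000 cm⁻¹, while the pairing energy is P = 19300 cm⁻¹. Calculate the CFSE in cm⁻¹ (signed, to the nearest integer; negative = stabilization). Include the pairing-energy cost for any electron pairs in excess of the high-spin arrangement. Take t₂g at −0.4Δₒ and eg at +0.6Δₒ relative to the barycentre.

-8800

Co sits in group 9; removing 2 electrons leaves Co²⁺ with 9 − 2 = 7 d electrons.
With Δₒ < P the complex is high-spin.
Filling d⁷ accordingly: t₂g⁵ eg².
Orbital CFSE = -0.8Δₒ = -0.8 × 11000 = -8800 cm⁻¹.
High-spin has no excess pairs, so no pairing correction applies.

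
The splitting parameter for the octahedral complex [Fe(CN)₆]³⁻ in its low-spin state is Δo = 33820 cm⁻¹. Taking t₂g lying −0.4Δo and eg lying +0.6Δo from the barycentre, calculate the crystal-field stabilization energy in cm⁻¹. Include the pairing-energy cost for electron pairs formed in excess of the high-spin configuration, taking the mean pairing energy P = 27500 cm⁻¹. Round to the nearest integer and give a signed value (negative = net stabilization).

Each CN⁻ contributes -1; 6 × (-1) = -6. With overall charge -3, Fe is in the +3 oxidation state.
Fe sits in group 8; removing 3 electrons leaves Fe³⁺ with 8 − 3 = 5 d electrons.
Configuration: t₂g⁵ eg⁰.
Orbital CFSE = 5(-0.4) + 0(0.6) = -2.0Δo = -2.0 × 33820 = -67640 cm⁻¹.
Pairing penalty: 2 pairs vs 0 in the high-spin reference → 2 extra × P = 55000 cm⁻¹.
Overall CFSE = -67640 + 55000 = -12640 cm⁻¹.

-12640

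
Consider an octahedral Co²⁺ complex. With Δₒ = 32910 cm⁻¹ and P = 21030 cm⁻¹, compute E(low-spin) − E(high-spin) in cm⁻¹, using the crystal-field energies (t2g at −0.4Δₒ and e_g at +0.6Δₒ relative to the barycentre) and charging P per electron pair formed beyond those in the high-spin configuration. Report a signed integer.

Group 9 minus oxidation state +2 gives a d⁷ configuration for Co²⁺.
High-spin d⁷ fills as t2g^5 e_g^2 with CFSE 5(−0.4) + 2(+0.6) = -0.8Δₒ = -26328 cm⁻¹.
Low-spin: t2g^6 e_g^1, orbital CFSE = -1.8Δₒ = -59238 cm⁻¹; plus 1 excess pair × P = +21030 cm⁻¹; total -38208 cm⁻¹.
E(LS) − E(HS) = -38208 − (-26328) = -11880 cm⁻¹.

-11880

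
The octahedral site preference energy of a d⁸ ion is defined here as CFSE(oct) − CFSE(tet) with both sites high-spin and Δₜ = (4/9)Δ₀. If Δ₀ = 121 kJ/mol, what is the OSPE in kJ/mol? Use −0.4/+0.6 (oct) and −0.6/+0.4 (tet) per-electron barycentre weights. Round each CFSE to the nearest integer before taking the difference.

-102

In an octahedral site d⁸ (HS) is t₂g⁶ eg², giving CFSE(oct) = -1.2Δ₀ = -145 kJ/mol.
Tetrahedral: e⁴ t₂⁴, CFSE = 4(−0.6) + 4(+0.4) = -0.8Δₜ = -0.8 × (4/9) × 121 = -43 kJ/mol.
Subtracting, OSPE = -145 − (-43) = -102 kJ/mol.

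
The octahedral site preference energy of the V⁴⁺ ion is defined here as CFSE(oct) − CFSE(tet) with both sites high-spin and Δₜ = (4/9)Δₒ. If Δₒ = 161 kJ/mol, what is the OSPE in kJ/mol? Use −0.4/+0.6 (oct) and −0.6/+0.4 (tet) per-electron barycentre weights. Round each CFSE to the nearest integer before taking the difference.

-21

V sits in group 5; removing 4 electrons leaves V⁴⁺ with 5 − 4 = 1 d electrons.
Octahedral (high-spin): t₂g¹ eg⁰, CFSE = 1(−0.4) + 0(+0.6) = -0.4Δₒ = -0.4 × 161 = -64 kJ/mol.
In a tetrahedral site the filling is e¹ t₂⁰: CFSE(tet) = -0.6Δₜ = -0.6 × (4/9)(161) = -43 kJ/mol.
OSPE = -64 − (-43) = -21 kJ/mol.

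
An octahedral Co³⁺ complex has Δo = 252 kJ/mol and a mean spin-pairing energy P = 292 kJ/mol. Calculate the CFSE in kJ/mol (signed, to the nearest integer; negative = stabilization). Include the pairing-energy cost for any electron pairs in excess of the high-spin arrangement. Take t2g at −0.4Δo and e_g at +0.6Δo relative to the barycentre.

Co is in group 9, so Co³⁺ is d⁶ (9 − 3 = 6).
Here Δo < P (252 < 292), so the high-spin state is favoured.
That gives t2g^4 e_g^2.
Orbital CFSE = -0.4Δo = -0.4 × 252 = -101 kJ/mol.
High-spin has no excess pairs, so no pairing correction applies.

-101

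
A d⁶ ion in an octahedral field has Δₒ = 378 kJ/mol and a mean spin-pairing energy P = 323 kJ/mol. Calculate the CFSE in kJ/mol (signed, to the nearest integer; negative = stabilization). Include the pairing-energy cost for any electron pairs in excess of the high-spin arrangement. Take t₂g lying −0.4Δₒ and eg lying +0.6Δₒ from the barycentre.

-261

Since Δₒ = 378 kJ/mol > P = 323 kJ/mol, the complex adopts the low-spin configuration.
That gives t₂g⁶ eg⁰.
Orbital CFSE = -2.4Δₒ = -2.4 × 378 = -907 kJ/mol.
Excess pairs vs high-spin: 3 − 1 = 2; pairing cost = +646 kJ/mol.
Net CFSE = -907 + 646 = -261 kJ/mol.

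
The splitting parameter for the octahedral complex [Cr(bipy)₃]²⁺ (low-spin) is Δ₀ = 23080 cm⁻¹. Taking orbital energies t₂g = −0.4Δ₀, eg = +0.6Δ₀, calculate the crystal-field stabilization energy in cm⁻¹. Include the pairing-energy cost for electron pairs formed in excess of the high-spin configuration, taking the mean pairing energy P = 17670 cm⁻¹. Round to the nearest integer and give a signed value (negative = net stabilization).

bipy is neutral, so the +2 overall charge sits on Cr: oxidation state +2.
Cr is in group 6, so Cr²⁺ is d⁴ (6 − 2 = 4).
Electron filling gives t₂g⁴ eg⁰.
The orbital stabilization is -1.6Δ₀ = -1.6 × 23080 = -36928 cm⁻¹.
High-spin d⁴ would be t₂g³ eg¹ with 0 pairs; low-spin has 1, so 1 excess pair costs +1P = +17670 cm⁻¹.
Net CFSE = -36928 + 17670 = -19258 cm⁻¹.

-19258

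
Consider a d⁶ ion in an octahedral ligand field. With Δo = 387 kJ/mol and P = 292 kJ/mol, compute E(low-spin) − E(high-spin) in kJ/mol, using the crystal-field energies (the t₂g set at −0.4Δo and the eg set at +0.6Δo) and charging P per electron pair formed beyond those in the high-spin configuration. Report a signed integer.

-190

In the high-spin limit (t₂g⁴ eg²) the orbital term is -0.4Δo = -155 kJ/mol, with no excess pairing.
Low-spin: t₂g⁶ eg⁰, orbital CFSE = -2.4Δo = -929 kJ/mol; plus 2 excess pairs × P = +584 kJ/mol; total -345 kJ/mol.
The difference is -345 − (-155) = -190 kJ/mol, so low-spin lies lower.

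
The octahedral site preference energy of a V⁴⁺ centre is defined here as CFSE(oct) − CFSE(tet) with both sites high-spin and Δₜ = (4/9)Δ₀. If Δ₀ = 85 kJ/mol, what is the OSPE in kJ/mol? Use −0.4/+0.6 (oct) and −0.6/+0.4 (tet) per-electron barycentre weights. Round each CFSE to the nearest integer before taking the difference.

-11

V sits in group 5; removing 4 electrons leaves V⁴⁺ with 5 − 4 = 1 d electrons.
Octahedral high-spin t₂g¹ eg⁰: CFSE = -0.4 × 85 = -34 kJ/mol.
Tetrahedral: e¹ t₂⁰, CFSE = 1(−0.6) + 0(+0.4) = -0.6Δₜ = -0.6 × (4/9) × 85 = -23 kJ/mol.
OSPE = -34 − (-23) = -11 kJ/mol.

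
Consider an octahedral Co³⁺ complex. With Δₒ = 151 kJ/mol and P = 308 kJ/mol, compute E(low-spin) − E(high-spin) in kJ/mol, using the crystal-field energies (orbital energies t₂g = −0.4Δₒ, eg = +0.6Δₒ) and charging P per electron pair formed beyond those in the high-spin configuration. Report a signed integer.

314

Co is in group 9, so Co³⁺ is d⁶ (9 − 3 = 6).
High-spin d⁶ fills as t₂g⁴ eg² with CFSE 4(−0.4) + 2(+0.6) = -0.4Δₒ = -60 kJ/mol.
For low-spin the configuration is t₂g⁶ eg⁰: orbital energy -2.4 × 151 = -362 kJ/mol, and 2 additional pairs relative to high-spin add 616 kJ/mol, giving 254 kJ/mol.
The difference is 254 − (-60) = 314 kJ/mol, so high-spin lies lower.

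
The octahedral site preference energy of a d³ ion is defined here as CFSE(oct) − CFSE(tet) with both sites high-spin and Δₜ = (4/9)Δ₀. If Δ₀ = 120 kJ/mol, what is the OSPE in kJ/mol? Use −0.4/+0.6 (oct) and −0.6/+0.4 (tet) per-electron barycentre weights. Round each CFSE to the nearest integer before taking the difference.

In an octahedral site d³ (HS) is t₂g³ eg⁰, giving CFSE(oct) = -1.2Δ₀ = -144 kJ/mol.
Tetrahedral: e² t₂¹, CFSE = 2(−0.6) + 1(+0.4) = -0.8Δₜ = -0.8 × (4/9) × 120 = -43 kJ/mol.
OSPE = -144 − (-43) = -101 kJ/mol.

-101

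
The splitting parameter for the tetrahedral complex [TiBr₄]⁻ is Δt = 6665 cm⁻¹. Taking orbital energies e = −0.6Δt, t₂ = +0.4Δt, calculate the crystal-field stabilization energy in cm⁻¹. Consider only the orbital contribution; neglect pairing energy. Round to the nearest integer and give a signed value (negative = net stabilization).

-3999

Each Br⁻ contributes -1; 4 × (-1) = -4. With overall charge -1, Ti is in the +3 oxidation state.
Ti³⁺: group 4, so d-count = 4 − 3 = 1.
With tetrahedral geometry the complex is necessarily high-spin.
The d¹ electrons fill as e¹ t₂⁰.
The orbital stabilization is -0.6Δt = -0.6 × 6665 = -3999 cm⁻¹.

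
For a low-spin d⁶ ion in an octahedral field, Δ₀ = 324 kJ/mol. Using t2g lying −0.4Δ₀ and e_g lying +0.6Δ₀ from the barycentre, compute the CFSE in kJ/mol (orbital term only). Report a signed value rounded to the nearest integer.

Configuration: t2g^6 e_g^0.
Orbital CFSE = 6(-0.4) + 0(0.6) = -2.4Δ₀ = -2.4 × 324 = -778 kJ/mol.

-778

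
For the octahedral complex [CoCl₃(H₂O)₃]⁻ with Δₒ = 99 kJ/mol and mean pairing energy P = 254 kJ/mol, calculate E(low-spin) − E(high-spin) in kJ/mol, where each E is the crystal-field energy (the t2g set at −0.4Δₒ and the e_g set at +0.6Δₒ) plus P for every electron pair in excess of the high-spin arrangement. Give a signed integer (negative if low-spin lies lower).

Ligand charges: 3×(-1) from Cl⁻ and 3×(+0) from H₂O sum to -3; with overall charge -1, Co is +2.
Co sits in group 9; removing 2 electrons leaves Co²⁺ with 9 − 2 = 7 d electrons.
In the high-spin limit (t2g^5 e_g^2) the orbital term is -0.8Δₒ = -79 kJ/mol, with no excess pairing.
For low-spin the configuration is t2g^6 e_g^1: orbital energy -1.8 × 99 = -178 kJ/mol, and 1 additional pair relative to high-spin adds 254 kJ/mol, giving 76 kJ/mol.
The difference is 76 − (-79) = 155 kJ/mol, so high-spin lies lower.

155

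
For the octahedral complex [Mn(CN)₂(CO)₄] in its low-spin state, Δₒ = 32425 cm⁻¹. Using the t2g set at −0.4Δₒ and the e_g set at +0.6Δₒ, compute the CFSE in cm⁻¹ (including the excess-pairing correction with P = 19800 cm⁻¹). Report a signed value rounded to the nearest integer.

-25250

Ligand charges: 2×(-1) from CN⁻ and 4×(+0) from CO sum to -2; with overall charge +0, Mn is +2.
Mn is in group 7, so Mn²⁺ is d⁵ (7 − 2 = 5).
Electron filling gives t2g^5 e_g^0.
Orbital CFSE = 5(-0.4) + 0(0.6) = -2.0Δₒ = -2.0 × 32425 = -64850 cm⁻¹.
Relative to high-spin t2g^3 e_g^2 (0 paired), the low-spin configuration has 2 additional pairs, contributing +2 × 19800 = +39600 cm⁻¹.
Overall CFSE = -64850 + 39600 = -25250 cm⁻¹.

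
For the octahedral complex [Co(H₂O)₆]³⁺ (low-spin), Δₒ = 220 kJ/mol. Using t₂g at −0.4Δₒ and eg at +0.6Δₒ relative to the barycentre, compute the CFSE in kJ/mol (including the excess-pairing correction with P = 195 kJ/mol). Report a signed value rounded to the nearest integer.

-138

H₂O is neutral, so the +3 overall charge sits on Co: oxidation state +3.
Co is in group 9, so Co³⁺ is d⁶ (9 − 3 = 6).
Electron filling gives t₂g⁶ eg⁰.
Orbital CFSE = 6(-0.4) + 0(0.6) = -2.4Δₒ = -2.4 × 220 = -528 kJ/mol.
High-spin d⁶ would be t₂g⁴ eg² with 1 pair; low-spin has 3, so 2 excess pairs cost +2P = +390 kJ/mol.
Net CFSE = -528 + 390 = -138 kJ/mol.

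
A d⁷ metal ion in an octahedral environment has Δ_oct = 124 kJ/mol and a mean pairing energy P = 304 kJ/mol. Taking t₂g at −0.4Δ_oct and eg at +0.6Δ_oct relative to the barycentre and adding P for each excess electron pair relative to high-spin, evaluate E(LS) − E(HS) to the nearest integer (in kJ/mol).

180

High-spin: t₂g⁵ eg², CFSE = -0.8Δ_oct = -99 kJ/mol.
For low-spin the configuration is t₂g⁶ eg¹: orbital energy -1.8 × 124 = -223 kJ/mol, and 1 additional pair relative to high-spin adds 304 kJ/mol, giving 81 kJ/mol.
The difference is 81 − (-99) = 180 kJ/mol, so high-spin lies lower.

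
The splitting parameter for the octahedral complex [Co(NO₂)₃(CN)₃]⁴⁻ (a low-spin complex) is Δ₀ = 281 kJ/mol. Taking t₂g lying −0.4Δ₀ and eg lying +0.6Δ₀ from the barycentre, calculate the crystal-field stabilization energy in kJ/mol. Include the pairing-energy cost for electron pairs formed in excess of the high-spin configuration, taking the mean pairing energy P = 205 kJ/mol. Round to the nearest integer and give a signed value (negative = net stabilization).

Ligand charges: 3×(-1) from NO₂⁻ and 3×(-1) from CN⁻ sum to -6; with overall charge -4, Co is +2.
Co is in group 9, so Co²⁺ is d⁷ (9 − 2 = 7).
The d⁷ electrons fill as t₂g⁶ eg¹.
CFSE(orbital) = 6×(-0.4Δ₀) + 1×(0.6Δ₀) = -1.8Δ₀; with Δ₀ = 281 kJ/mol that is -506 kJ/mol.
Relative to high-spin t₂g⁵ eg² (2 paired), the low-spin configuration has 1 additional pair, contributing +1 × 205 = +205 kJ/mol.
Combining: -506 + 205 = -301 kJ/mol.

-301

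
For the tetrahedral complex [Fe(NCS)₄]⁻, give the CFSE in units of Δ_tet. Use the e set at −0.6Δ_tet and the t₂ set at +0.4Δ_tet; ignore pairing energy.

0.0 Δ_tet

Each NCS⁻ contributes -1; 4 × (-1) = -4. With overall charge -1, Fe is in the +3 oxidation state.
Fe³⁺: group 8, so d-count = 8 − 3 = 5.
Tetrahedral fields are weak (Δₜ ≈ 4/9 Δₒ), so electrons fill high-spin.
Configuration: e² t₂³.
CFSE = 2(-0.6Δ_tet) + 3(0.4Δ_tet) = -1.2Δ_tet + 1.2Δ_tet = 0.0Δ_tet.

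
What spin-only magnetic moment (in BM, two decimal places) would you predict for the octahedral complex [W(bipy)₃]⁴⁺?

2.83 BM

bipy is neutral, so the +4 overall charge sits on W: oxidation state +4.
Group 6 minus oxidation state +4 gives a d² configuration for W⁴⁺.
Configuration: t2g^2 e_g^0 → 2 unpaired electrons.
μ(spin-only) = √[2(2+2)] = √8 ≈ 2.83 BM.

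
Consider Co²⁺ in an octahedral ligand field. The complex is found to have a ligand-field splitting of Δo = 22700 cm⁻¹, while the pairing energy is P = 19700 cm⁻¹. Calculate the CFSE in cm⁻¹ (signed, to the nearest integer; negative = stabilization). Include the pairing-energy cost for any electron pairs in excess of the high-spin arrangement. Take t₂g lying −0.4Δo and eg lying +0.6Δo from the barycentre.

Co²⁺: group 9, so d-count = 9 − 2 = 7.
Since Δo = 22700 cm⁻¹ > P = 19700 cm⁻¹, the complex adopts the low-spin configuration.
Filling d⁷ accordingly: t₂g⁶ eg¹.
Orbital CFSE = -1.8Δo = -1.8 × 22700 = -40860 cm⁻¹.
Excess pairs vs high-spin: 3 − 2 = 1; pairing cost = +19700 cm⁻¹.
Net CFSE = -40860 + 19700 = -21160 cm⁻¹.

-21160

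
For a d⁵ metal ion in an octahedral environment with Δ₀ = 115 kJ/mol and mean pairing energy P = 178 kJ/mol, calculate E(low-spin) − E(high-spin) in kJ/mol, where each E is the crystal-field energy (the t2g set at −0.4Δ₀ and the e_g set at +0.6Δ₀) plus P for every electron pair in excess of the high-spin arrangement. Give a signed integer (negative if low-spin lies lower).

126

High-spin d⁵ fills as t2g^3 e_g^2 with CFSE 3(−0.4) + 2(+0.6) = 0.0Δ₀ = 0 kJ/mol.
Low-spin t2g^5 e_g^0 gives -2.0Δ₀ = -230 kJ/mol, but forming 2 extra pairs costs 2P = 356 kJ/mol, so E(LS) = -230 + 356 = 126 kJ/mol.
E(LS) − E(HS) = 126 − (0) = 126 kJ/mol.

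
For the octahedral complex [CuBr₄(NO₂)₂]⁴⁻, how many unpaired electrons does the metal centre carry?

1

Ligand charges: 4×(-1) from Br⁻ and 2×(-1) from NO₂⁻ sum to -6; with overall charge -4, Cu is +2.
Group 11 minus oxidation state +2 gives a d⁹ configuration for Cu²⁺.
Configuration: t₂g⁶ eg³, giving 1 unpaired electron.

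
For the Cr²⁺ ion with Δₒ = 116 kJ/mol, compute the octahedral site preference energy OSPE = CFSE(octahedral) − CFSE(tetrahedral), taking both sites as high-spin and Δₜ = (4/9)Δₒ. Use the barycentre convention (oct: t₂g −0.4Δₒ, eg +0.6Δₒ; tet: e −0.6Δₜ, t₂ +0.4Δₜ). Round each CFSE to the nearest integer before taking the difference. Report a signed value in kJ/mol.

-49

Cr is in group 6, so Cr²⁺ is d⁴ (6 − 2 = 4).
In an octahedral site d⁴ (HS) is t₂g³ eg¹, giving CFSE(oct) = -0.6Δₒ = -70 kJ/mol.
Tetrahedral e² t₂² gives -0.4Δₜ = -0.4 × (4/9) × 116 = -21 kJ/mol.
OSPE = CFSE(oct) − CFSE(tet) = -70 − (-21) = -49 kJ/mol.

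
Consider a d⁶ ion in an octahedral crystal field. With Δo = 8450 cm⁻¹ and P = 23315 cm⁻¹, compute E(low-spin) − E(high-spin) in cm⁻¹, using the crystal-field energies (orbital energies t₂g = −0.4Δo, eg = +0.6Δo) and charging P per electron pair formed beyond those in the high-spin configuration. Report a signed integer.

High-spin d⁶ fills as t₂g⁴ eg² with CFSE 4(−0.4) + 2(+0.6) = -0.4Δo = -3380 cm⁻¹.
For low-spin the configuration is t₂g⁶ eg⁰: orbital energy -2.4 × 8450 = -20280 cm⁻¹, and 2 additional pairs relative to high-spin add 46630 cm⁻¹, giving 26350 cm⁻¹.
Thus E(LS) − E(HS) = 29730 cm⁻¹.

29730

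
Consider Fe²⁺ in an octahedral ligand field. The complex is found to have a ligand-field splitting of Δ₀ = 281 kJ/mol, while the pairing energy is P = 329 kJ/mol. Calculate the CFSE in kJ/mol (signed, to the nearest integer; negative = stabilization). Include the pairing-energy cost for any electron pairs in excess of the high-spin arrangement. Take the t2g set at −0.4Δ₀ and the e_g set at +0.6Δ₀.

Fe²⁺: group 8, so d-count = 8 − 2 = 6.
Δ₀ < P, so pairing is avoided: the ground state is high-spin.
Filling d⁶ accordingly: t2g^4 e_g^2.
Orbital CFSE = -0.4Δ₀ = -0.4 × 281 = -112 kJ/mol.
High-spin has no excess pairs, so no pairing correction applies.

-112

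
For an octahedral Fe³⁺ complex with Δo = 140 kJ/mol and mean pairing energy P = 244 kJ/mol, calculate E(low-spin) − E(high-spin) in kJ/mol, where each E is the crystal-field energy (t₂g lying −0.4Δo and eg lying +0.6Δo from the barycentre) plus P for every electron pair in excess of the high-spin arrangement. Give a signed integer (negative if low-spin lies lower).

208

Group 8 minus oxidation state +3 gives a d⁵ configuration for Fe³⁺.
High-spin: t₂g³ eg², CFSE = 0.0Δo = 0 kJ/mol.
Low-spin: t₂g⁵ eg⁰, orbital CFSE = -2.0Δo = -280 kJ/mol; plus 2 excess pairs × P = +488 kJ/mol; total 208 kJ/mol.
Thus E(LS) − E(HS) = 208 kJ/mol.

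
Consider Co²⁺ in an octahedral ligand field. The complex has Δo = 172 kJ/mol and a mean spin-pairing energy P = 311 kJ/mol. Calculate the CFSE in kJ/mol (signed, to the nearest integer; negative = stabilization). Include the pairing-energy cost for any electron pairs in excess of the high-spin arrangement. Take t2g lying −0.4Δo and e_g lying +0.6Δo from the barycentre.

Co sits in group 9; removing 2 electrons leaves Co²⁺ with 9 − 2 = 7 d electrons.
Δo < P, so pairing is avoided: the ground state is high-spin.
Configuration: t2g^5 e_g^2.
Orbital CFSE = -0.8Δo = -0.8 × 172 = -138 kJ/mol.
High-spin has no excess pairs, so no pairing correction applies.

-138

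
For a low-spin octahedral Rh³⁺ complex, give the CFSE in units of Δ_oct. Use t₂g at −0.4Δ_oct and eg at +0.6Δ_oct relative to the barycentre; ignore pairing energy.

-2.4 Δ_oct

Rh³⁺: group 9, so d-count = 9 − 3 = 6.
Configuration: t₂g⁶ eg⁰.
CFSE = 6(-0.4Δ_oct) + 0(0.6Δ_oct) = -2.4Δ_oct + 0.0Δ_oct = -2.4Δ_oct.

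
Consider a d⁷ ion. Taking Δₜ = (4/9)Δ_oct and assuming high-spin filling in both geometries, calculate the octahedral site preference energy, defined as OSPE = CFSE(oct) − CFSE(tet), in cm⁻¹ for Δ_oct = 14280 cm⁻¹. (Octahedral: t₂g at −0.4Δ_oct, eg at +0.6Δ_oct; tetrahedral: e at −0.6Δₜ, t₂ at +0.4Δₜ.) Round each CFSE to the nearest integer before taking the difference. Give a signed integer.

In an octahedral site d⁷ (HS) is t₂g⁵ eg², giving CFSE(oct) = -0.8Δ_oct = -11424 cm⁻¹.
Tetrahedral e⁴ t₂³ gives -1.2Δₜ = -1.2 × (4/9) × 14280 = -7616 cm⁻¹.
OSPE = CFSE(oct) − CFSE(tet) = -11424 − (-7616) = -3808 cm⁻¹.

-3808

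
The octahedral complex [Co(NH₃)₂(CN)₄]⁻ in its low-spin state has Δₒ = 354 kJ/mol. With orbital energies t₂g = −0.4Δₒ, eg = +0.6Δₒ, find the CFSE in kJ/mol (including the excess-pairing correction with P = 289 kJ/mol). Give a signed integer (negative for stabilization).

-272

Ligand charges: 2×(+0) from NH₃ and 4×(-1) from CN⁻ sum to -4; with overall charge -1, Co is +3.
Co is in group 9, so Co³⁺ is d⁶ (9 − 3 = 6).
The d⁶ electrons fill as t₂g⁶ eg⁰.
CFSE(orbital) = 6×(-0.4Δₒ) + 0×(0.6Δₒ) = -2.4Δₒ; with Δₒ = 354 kJ/mol that is -850 kJ/mol.
Relative to high-spin t₂g⁴ eg² (1 paired), the low-spin configuration has 2 additional pairs, contributing +2 × 289 = +578 kJ/mol.
Overall CFSE = -850 + 578 = -272 kJ/mol.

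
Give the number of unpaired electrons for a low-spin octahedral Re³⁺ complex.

2

Group 7 minus oxidation state +3 gives a d⁴ configuration for Re³⁺.
Configuration: t2g^4 e_g^0, giving 2 unpaired electrons.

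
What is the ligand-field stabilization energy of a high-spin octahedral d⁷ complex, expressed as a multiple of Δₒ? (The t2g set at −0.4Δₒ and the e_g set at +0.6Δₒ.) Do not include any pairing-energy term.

Configuration: t2g^5 e_g^2.
CFSE = 5(-0.4Δₒ) + 2(0.6Δₒ) = -2.0Δₒ + 1.2Δₒ = -0.8Δₒ.

-0.8 Δₒ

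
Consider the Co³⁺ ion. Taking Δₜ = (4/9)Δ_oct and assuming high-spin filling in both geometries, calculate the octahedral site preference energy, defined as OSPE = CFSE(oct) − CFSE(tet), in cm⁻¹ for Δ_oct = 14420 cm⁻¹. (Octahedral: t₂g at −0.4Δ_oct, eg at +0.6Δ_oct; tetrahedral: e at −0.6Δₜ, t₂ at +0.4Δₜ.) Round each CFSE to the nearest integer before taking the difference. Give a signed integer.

Co³⁺: group 9, so d-count = 9 − 3 = 6.
Octahedral high-spin t₂g⁴ eg²: CFSE = -0.4 × 14420 = -5768 cm⁻¹.
Tetrahedral: e³ t₂³, CFSE = 3(−0.6) + 3(+0.4) = -0.6Δₜ = -0.6 × (4/9) × 14420 = -3845 cm⁻¹.
Subtracting, OSPE = -5768 − (-3845) = -1923 cm⁻¹.

-1923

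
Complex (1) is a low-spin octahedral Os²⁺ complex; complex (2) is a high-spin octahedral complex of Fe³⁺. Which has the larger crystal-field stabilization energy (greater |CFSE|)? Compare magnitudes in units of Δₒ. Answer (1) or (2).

(1)

(1): Os is in group 8, so Os²⁺ is d⁶ (8 − 2 = 6); t₂g⁶ eg⁰, CFSE = -2.4Δₒ.
(2): Fe³⁺: group 8, so d-count = 8 − 3 = 5; t₂g³ eg², CFSE = 0.0Δₒ.
So (1) has the larger |CFSE|.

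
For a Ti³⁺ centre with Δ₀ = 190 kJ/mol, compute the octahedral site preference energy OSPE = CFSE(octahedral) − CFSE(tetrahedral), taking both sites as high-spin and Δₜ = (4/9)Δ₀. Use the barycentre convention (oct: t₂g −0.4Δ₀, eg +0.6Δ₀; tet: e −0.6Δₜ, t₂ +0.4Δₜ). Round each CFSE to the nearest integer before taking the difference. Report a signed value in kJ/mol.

Group 4 minus oxidation state +3 gives a d¹ configuration for Ti³⁺.
Octahedral (high-spin): t₂g¹ eg⁰, CFSE = 1(−0.4) + 0(+0.6) = -0.4Δ₀ = -0.4 × 190 = -76 kJ/mol.
In a tetrahedral site the filling is e¹ t₂⁰: CFSE(tet) = -0.6Δₜ = -0.6 × (4/9)(190) = -51 kJ/mol.
Subtracting, OSPE = -76 − (-51) = -25 kJ/mol.

-25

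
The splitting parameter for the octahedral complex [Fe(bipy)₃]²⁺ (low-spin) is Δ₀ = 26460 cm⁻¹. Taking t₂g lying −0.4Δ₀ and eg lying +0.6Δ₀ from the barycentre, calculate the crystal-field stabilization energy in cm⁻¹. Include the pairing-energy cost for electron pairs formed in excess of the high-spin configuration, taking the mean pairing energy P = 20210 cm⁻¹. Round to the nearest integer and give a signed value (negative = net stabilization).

bipy is neutral, so the +2 overall charge sits on Fe: oxidation state +2.
Fe is in group 8, so Fe²⁺ is d⁶ (8 − 2 = 6).
Electron filling gives t₂g⁶ eg⁰.
The orbital stabilization is -2.4Δ₀ = -2.4 × 26460 = -63504 cm⁻¹.
Relative to high-spin t₂g⁴ eg² (1 paired), the low-spin configuration has 2 additional pairs, contributing +2 × 20210 = +40420 cm⁻¹.
Combining: -63504 + 40420 = -23084 cm⁻¹.

-23084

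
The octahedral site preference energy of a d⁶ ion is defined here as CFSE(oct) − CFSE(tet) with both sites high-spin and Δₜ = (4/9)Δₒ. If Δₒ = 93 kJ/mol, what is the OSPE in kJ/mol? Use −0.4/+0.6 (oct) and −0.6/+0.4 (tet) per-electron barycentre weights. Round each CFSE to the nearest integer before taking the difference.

Octahedral (high-spin): t2g^4 e_g^2, CFSE = 4(−0.4) + 2(+0.6) = -0.4Δₒ = -0.4 × 93 = -37 kJ/mol.
In a tetrahedral site the filling is e^3 t2^3: CFSE(tet) = -0.6Δₜ = -0.6 × (4/9)(93) = -25 kJ/mol.
OSPE = CFSE(oct) − CFSE(tet) = -37 − (-25) = -12 kJ/mol.

-12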